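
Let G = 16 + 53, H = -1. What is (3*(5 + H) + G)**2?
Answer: 6561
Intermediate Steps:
G = 69
(3*(5 + H) + G)**2 = (3*(5 - 1) + 69)**2 = (3*4 + 69)**2 = (12 + 69)**2 = 81**2 = 6561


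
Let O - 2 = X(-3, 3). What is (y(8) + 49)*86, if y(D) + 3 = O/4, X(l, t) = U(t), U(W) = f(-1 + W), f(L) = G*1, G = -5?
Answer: 7783/2 ≈ 3891.5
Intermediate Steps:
f(L) = -5 (f(L) = -5*1 = -5)
U(W) = -5
X(l, t) = -5
O = -3 (O = 2 - 5 = -3)
y(D) = -15/4 (y(D) = -3 - 3/4 = -3 - 3*¼ = -3 - ¾ = -15/4)
(y(8) + 49)*86 = (-15/4 + 49)*86 = (181/4)*86 = 7783/2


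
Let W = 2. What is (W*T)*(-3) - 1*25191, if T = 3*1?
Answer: -25209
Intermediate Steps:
T = 3
(W*T)*(-3) - 1*25191 = (2*3)*(-3) - 1*25191 = 6*(-3) - 25191 = -18 - 25191 = -25209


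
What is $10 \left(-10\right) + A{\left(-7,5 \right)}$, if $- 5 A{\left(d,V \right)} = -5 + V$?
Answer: $-100$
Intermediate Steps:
$A{\left(d,V \right)} = 1 - \frac{V}{5}$ ($A{\left(d,V \right)} = - \frac{-5 + V}{5} = 1 - \frac{V}{5}$)
$10 \left(-10\right) + A{\left(-7,5 \right)} = 10 \left(-10\right) + \left(1 - 1\right) = -100 + \left(1 - 1\right) = -100 + 0 = -100$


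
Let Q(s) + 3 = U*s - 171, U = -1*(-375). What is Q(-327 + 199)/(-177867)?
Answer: 16058/59289 ≈ 0.27084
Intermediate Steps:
U = 375
Q(s) = -174 + 375*s (Q(s) = -3 + (375*s - 171) = -3 + (-171 + 375*s) = -174 + 375*s)
Q(-327 + 199)/(-177867) = (-174 + 375*(-327 + 199))/(-177867) = (-174 + 375*(-128))*(-1/177867) = (-174 - 48000)*(-1/177867) = -48174*(-1/177867) = 16058/59289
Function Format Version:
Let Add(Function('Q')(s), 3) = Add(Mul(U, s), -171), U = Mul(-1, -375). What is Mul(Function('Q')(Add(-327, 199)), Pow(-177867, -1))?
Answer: Rational(16058, 59289) ≈ 0.27084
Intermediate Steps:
U = 375
Function('Q')(s) = Add(-174, Mul(375, s)) (Function('Q')(s) = Add(-3, Add(Mul(375, s), -171)) = Add(-3, Add(-171, Mul(375, s))) = Add(-174, Mul(375, s)))
Mul(Function('Q')(Add(-327, 199)), Pow(-177867, -1)) = Mul(Add(-174, Mul(375, Add(-327, 199))), Pow(-177867, -1)) = Mul(Add(-174, Mul(375, -128)), Rational(-1, 177867)) = Mul(Add(-174, -48000), Rational(-1, 177867)) = Mul(-48174, Rational(-1, 177867)) = Rational(16058, 59289)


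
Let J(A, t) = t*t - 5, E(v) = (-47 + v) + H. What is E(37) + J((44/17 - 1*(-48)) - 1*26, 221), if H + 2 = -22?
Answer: 48802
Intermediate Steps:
H = -24 (H = -2 - 22 = -24)
E(v) = -71 + v (E(v) = (-47 + v) - 24 = -71 + v)
J(A, t) = -5 + t**2 (J(A, t) = t**2 - 5 = -5 + t**2)
E(37) + J((44/17 - 1*(-48)) - 1*26, 221) = (-71 + 37) + (-5 + 221**2) = -34 + (-5 + 48841) = -34 + 48836 = 48802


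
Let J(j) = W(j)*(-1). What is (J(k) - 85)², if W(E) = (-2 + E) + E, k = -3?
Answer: 5929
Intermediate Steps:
W(E) = -2 + 2*E
J(j) = 2 - 2*j (J(j) = (-2 + 2*j)*(-1) = 2 - 2*j)
(J(k) - 85)² = ((2 - 2*(-3)) - 85)² = ((2 + 6) - 85)² = (8 - 85)² = (-77)² = 5929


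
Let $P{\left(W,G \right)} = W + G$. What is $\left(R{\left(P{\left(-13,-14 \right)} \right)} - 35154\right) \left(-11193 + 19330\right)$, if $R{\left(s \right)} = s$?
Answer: $-286267797$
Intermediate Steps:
$P{\left(W,G \right)} = G + W$
$\left(R{\left(P{\left(-13,-14 \right)} \right)} - 35154\right) \left(-11193 + 19330\right) = \left(\left(-14 - 13\right) - 35154\right) \left(-11193 + 19330\right) = \left(-27 - 35154\right) 8137 = \left(-35181\right) 8137 = -286267797$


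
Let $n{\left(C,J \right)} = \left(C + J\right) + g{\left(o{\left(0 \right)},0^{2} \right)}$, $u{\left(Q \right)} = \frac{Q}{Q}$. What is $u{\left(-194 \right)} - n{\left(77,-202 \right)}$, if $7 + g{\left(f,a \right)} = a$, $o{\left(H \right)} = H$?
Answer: $133$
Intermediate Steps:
$u{\left(Q \right)} = 1$
$g{\left(f,a \right)} = -7 + a$
$n{\left(C,J \right)} = -7 + C + J$ ($n{\left(C,J \right)} = \left(C + J\right) - \left(7 - 0^{2}\right) = \left(C + J\right) + \left(-7 + 0\right) = \left(C + J\right) - 7 = -7 + C + J$)
$u{\left(-194 \right)} - n{\left(77,-202 \right)} = 1 - \left(-7 + 77 - 202\right) = 1 - -132 = 1 + 132 = 133$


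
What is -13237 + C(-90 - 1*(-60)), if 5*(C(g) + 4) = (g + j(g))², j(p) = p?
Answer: -12521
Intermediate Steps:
C(g) = -4 + 4*g²/5 (C(g) = -4 + (g + g)²/5 = -4 + (2*g)²/5 = -4 + (4*g²)/5 = -4 + 4*g²/5)
-13237 + C(-90 - 1*(-60)) = -13237 + (-4 + 4*(-90 - 1*(-60))²/5) = -13237 + (-4 + 4*(-90 + 60)²/5) = -13237 + (-4 + (⅘)*(-30)²) = -13237 + (-4 + (⅘)*900) = -13237 + (-4 + 720) = -13237 + 716 = -12521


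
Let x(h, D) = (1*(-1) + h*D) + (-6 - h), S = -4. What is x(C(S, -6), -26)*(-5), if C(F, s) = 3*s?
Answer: -2395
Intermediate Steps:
x(h, D) = -7 - h + D*h (x(h, D) = (-1 + D*h) + (-6 - h) = -7 - h + D*h)
x(C(S, -6), -26)*(-5) = (-7 - 3*(-6) - 78*(-6))*(-5) = (-7 - 1*(-18) - 26*(-18))*(-5) = (-7 + 18 + 468)*(-5) = 479*(-5) = -2395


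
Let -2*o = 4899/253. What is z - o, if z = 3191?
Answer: 70415/22 ≈ 3200.7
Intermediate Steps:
o = -213/22 (o = -4899/(2*253) = -½*213/11 = -213/22 ≈ -9.6818)
z - o = 3191 - 1*(-213/22) = 3191 + 213/22 = 70415/22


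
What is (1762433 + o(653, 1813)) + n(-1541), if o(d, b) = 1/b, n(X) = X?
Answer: 3192497197/1813 ≈ 1.7609e+6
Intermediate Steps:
(1762433 + o(653, 1813)) + n(-1541) = (1762433 + 1/1813) - 1541 = 3195291030/1813 - 1541 = 3192497197/1813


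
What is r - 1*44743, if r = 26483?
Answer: -18260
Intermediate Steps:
r - 1*44743 = 26483 - 1*44743 = 26483 - 44743 = -18260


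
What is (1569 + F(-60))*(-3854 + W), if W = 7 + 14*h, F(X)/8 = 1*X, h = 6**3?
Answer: -896247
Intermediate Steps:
h = 216
F(X) = 8*X (F(X) = 8*(1*X) = 8*X)
W = 3031 (W = 7 + 14*216 = 7 + 3024 = 3031)
(1569 + F(-60))*(-3854 + W) = (1569 + 8*(-60))*(-3854 + 3031) = (1569 - 480)*(-823) = 1089*(-823) = -896247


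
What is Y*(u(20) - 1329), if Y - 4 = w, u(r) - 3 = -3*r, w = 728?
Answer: -1014552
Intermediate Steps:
u(r) = 3 - 3*r
Y = 732 (Y = 4 + 728 = 732)
Y*(u(20) - 1329) = 732*((3 - 3*20) - 1329) = 732*((3 - 60) - 1329) = 732*(-57 - 1329) = 732*(-1386) = -1014552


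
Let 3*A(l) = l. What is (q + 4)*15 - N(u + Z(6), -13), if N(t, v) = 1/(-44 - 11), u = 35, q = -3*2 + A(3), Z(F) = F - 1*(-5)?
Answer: -824/55 ≈ -14.982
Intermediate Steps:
A(l) = l/3
Z(F) = 5 + F (Z(F) = F + 5 = 5 + F)
q = -5 (q = -3*2 + (⅓)*3 = -6 + 1 = -5)
N(t, v) = -1/55 (N(t, v) = 1/(-55) = -1/55)
(q + 4)*15 - N(u + Z(6), -13) = (-5 + 4)*15 - 1*(-1/55) = -1*15 + 1/55 = -15 + 1/55 = -824/55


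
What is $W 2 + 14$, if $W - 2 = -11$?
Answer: $-4$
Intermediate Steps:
$W = -9$ ($W = 2 - 11 = -9$)
$W 2 + 14 = \left(-9\right) 2 + 14 = -18 + 14 = -4$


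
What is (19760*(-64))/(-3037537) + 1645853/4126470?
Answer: 10217838404861/12534305304390 ≈ 0.81519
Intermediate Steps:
(19760*(-64))/(-3037537) + 1645853/4126470 = -1264640*(-1/3037537) + 1645853*(1/4126470) = 1264640/3037537 + 1645853/4126470 = 10217838404861/12534305304390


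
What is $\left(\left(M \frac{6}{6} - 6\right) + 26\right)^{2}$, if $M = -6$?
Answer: $196$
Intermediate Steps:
$\left(\left(M \frac{6}{6} - 6\right) + 26\right)^{2} = \left(\left(- 6 \cdot \frac{6}{6} - 6\right) + 26\right)^{2} = \left(\left(- 6 \cdot 6 \cdot \frac{1}{6} - 6\right) + 26\right)^{2} = \left(\left(\left(-6\right) 1 - 6\right) + 26\right)^{2} = \left(\left(-6 - 6\right) + 26\right)^{2} = \left(-12 + 26\right)^{2} = 14^{2} = 196$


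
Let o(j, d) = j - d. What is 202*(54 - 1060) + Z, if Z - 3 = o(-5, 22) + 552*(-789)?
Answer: -638764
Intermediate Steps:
Z = -435552 (Z = 3 + ((-5 - 1*22) + 552*(-789)) = 3 + ((-5 - 22) - 435528) = 3 + (-27 - 435528) = 3 - 435555 = -435552)
202*(54 - 1060) + Z = 202*(54 - 1060) - 435552 = 202*(-1006) - 435552 = -203212 - 435552 = -638764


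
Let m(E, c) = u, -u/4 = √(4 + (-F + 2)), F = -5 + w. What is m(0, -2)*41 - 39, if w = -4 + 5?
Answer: -39 - 164*√10 ≈ -557.61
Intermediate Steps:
w = 1
F = -4 (F = -5 + 1 = -4)
u = -4*√10 (u = -4*√(4 + (-1*(-4) + 2)) = -4*√(4 + (4 + 2)) = -4*√(4 + 6) = -4*√10 ≈ -12.649)
m(E, c) = -4*√10
m(0, -2)*41 - 39 = -4*√10*41 - 39 = -164*√10 - 39 = -39 - 164*√10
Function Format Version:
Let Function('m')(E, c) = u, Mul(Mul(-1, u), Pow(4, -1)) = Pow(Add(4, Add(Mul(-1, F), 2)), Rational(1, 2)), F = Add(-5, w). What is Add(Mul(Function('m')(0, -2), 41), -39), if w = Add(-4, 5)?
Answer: Add(-39, Mul(-164, Pow(10, Rational(1, 2)))) ≈ -557.61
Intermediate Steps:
w = 1
F = -4 (F = Add(-5, 1) = -4)
u = Mul(-4, Pow(10, Rational(1, 2))) (u = Mul(-4, Pow(Add(4, Add(Mul(-1, -4), 2)), Rational(1, 2))) = Mul(-4, Pow(Add(4, Add(4, 2)), Rational(1, 2))) = Mul(-4, Pow(Add(4, 6), Rational(1, 2))) = Mul(-4, Pow(10, Rational(1, 2))) ≈ -12.649)
Function('m')(E, c) = Mul(-4, Pow(10, Rational(1, 2)))
Add(Mul(Function('m')(0, -2), 41), -39) = Add(Mul(Mul(-4, Pow(10, Rational(1, 2))), 41), -39) = Add(Mul(-164, Pow(10, Rational(1, 2))), -39) = Add(-39, Mul(-164, Pow(10, Rational(1, 2))))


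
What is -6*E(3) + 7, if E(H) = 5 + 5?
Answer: -53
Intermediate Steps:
E(H) = 10
-6*E(3) + 7 = -6*10 + 7 = -60 + 7 = -53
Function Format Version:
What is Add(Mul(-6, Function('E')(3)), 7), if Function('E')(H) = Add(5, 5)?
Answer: -53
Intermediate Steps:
Function('E')(H) = 10
Add(Mul(-6, Function('E')(3)), 7) = Add(Mul(-6, 10), 7) = Add(-60, 7) = -53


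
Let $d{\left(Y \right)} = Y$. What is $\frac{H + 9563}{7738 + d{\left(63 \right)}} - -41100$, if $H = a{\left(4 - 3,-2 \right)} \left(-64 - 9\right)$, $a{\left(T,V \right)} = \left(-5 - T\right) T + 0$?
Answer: $\frac{320631101}{7801} \approx 41101.0$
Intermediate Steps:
$a{\left(T,V \right)} = T \left(-5 - T\right)$ ($a{\left(T,V \right)} = T \left(-5 - T\right) + 0 = T \left(-5 - T\right)$)
$H = 438$ ($H = - \left(4 - 3\right) \left(5 + \left(4 - 3\right)\right) \left(-64 - 9\right) = \left(-1\right) 1 \left(5 + 1\right) \left(-73\right) = \left(-1\right) 1 \cdot 6 \left(-73\right) = \left(-6\right) \left(-73\right) = 438$)
$\frac{H + 9563}{7738 + d{\left(63 \right)}} - -41100 = \frac{438 + 9563}{7738 + 63} - -41100 = \frac{10001}{7801} + 41100 = \frac{320631101}{7801}$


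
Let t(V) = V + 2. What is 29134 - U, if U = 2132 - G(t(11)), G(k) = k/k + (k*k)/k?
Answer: 27016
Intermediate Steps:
t(V) = 2 + V
G(k) = 1 + k (G(k) = 1 + k²/k = 1 + k)
U = 2118 (U = 2132 - (1 + (2 + 11)) = 2132 - (1 + 13) = 2132 - 1*14 = 2132 - 14 = 2118)
29134 - U = 29134 - 1*2118 = 29134 - 2118 = 27016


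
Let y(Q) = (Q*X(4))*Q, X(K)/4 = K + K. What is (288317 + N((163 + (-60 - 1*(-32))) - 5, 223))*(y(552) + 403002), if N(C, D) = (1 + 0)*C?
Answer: 2928755267910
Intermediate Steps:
X(K) = 8*K (X(K) = 4*(K + K) = 4*(2*K) = 8*K)
y(Q) = 32*Q² (y(Q) = (Q*(8*4))*Q = (Q*32)*Q = (32*Q)*Q = 32*Q²)
N(C, D) = C (N(C, D) = 1*C = C)
(288317 + N((163 + (-60 - 1*(-32))) - 5, 223))*(y(552) + 403002) = (288317 + ((163 + (-60 - 1*(-32))) - 5))*(32*552² + 403002) = (288317 + ((163 + (-60 + 32)) - 5))*(32*304704 + 403002) = (288317 + ((163 - 28) - 5))*(9750528 + 403002) = (288317 + (135 - 5))*10153530 = (288317 + 130)*10153530 = 288447*10153530 = 2928755267910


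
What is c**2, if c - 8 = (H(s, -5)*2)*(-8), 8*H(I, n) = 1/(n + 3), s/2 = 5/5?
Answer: 81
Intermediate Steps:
s = 2 (s = 2*(5/5) = 2*(5*(1/5)) = 2*1 = 2)
H(I, n) = 1/(8*(3 + n)) (H(I, n) = 1/(8*(n + 3)) = 1/(8*(3 + n)))
c = 9 (c = 8 + ((1/(8*(3 - 5)))*2)*(-8) = 8 + (((1/8)/(-2))*2)*(-8) = 8 + (((1/8)*(-1/2))*2)*(-8) = 8 - 1/16*2*(-8) = 8 - 1/8*(-8) = 8 + 1 = 9)
c**2 = 9**2 = 81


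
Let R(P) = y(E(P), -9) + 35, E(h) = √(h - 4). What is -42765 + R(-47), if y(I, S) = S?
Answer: -42739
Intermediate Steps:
E(h) = √(-4 + h)
R(P) = 26 (R(P) = -9 + 35 = 26)
-42765 + R(-47) = -42765 + 26 = -42739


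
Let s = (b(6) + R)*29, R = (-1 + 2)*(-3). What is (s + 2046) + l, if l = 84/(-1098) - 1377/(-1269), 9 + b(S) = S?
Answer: 16109747/8601 ≈ 1873.0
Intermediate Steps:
R = -3 (R = 1*(-3) = -3)
b(S) = -9 + S
l = 8675/8601 (l = 84*(-1/1098) - 1377*(-1/1269) = -14/183 + 51/47 = 8675/8601 ≈ 1.0086)
s = -174 (s = ((-9 + 6) - 3)*29 = (-3 - 3)*29 = -6*29 = -174)
(s + 2046) + l = (-174 + 2046) + 8675/8601 = 1872 + 8675/8601 = 16109747/8601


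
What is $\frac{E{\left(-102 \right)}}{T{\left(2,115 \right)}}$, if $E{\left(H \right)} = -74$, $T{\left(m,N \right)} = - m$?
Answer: $37$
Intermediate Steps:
$\frac{E{\left(-102 \right)}}{T{\left(2,115 \right)}} = - \frac{74}{\left(-1\right) 2} = - \frac{74}{-2} = \left(-74\right) \left(- \frac{1}{2}\right) = 37$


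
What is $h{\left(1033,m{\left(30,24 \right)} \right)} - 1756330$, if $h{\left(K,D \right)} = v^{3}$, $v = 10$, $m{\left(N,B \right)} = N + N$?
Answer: $-1755330$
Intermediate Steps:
$m{\left(N,B \right)} = 2 N$
$h{\left(K,D \right)} = 1000$ ($h{\left(K,D \right)} = 10^{3} = 1000$)
$h{\left(1033,m{\left(30,24 \right)} \right)} - 1756330 = 1000 - 1756330 = -1755330$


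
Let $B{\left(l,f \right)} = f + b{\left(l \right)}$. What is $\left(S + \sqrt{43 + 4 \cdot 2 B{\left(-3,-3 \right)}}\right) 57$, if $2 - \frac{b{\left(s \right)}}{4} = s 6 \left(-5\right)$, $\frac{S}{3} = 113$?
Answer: $19323 + 57 i \sqrt{2797} \approx 19323.0 + 3014.5 i$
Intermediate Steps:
$S = 339$ ($S = 3 \cdot 113 = 339$)
$b{\left(s \right)} = 8 + 120 s$ ($b{\left(s \right)} = 8 - 4 s 6 \left(-5\right) = 8 - 4 \cdot 6 s \left(-5\right) = 8 - 4 \left(- 30 s\right) = 8 + 120 s$)
$B{\left(l,f \right)} = 8 + f + 120 l$ ($B{\left(l,f \right)} = f + \left(8 + 120 l\right) = 8 + f + 120 l$)
$\left(S + \sqrt{43 + 4 \cdot 2 B{\left(-3,-3 \right)}}\right) 57 = \left(339 + \sqrt{43 + 4 \cdot 2 \left(8 - 3 + 120 \left(-3\right)\right)}\right) 57 = \left(339 + \sqrt{43 + 8 \left(8 - 3 - 360\right)}\right) 57 = \left(339 + \sqrt{43 + 8 \left(-355\right)}\right) 57 = \left(339 + \sqrt{43 - 2840}\right) 57 = \left(339 + \sqrt{-2797}\right) 57 = \left(339 + i \sqrt{2797}\right) 57 = 19323 + 57 i \sqrt{2797}$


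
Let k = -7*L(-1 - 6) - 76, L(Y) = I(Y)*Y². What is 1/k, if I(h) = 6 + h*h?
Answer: -1/18941 ≈ -5.2796e-5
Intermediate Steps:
I(h) = 6 + h²
L(Y) = Y²*(6 + Y²) (L(Y) = (6 + Y²)*Y² = Y²*(6 + Y²))
k = -18941 (k = -7*(-1 - 6)²*(6 + (-1 - 6)²) - 76 = -7*(-7)²*(6 + (-7)²) - 76 = -343*(6 + 49) - 76 = -343*55 - 76 = -7*2695 - 76 = -18865 - 76 = -18941)
1/k = 1/(-18941) = -1/18941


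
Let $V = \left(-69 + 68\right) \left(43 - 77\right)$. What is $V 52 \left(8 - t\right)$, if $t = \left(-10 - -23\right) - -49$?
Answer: $-95472$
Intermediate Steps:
$V = 34$ ($V = \left(-1\right) \left(-34\right) = 34$)
$t = 62$ ($t = \left(-10 + 23\right) + 49 = 13 + 49 = 62$)
$V 52 \left(8 - t\right) = 34 \cdot 52 \left(8 - 62\right) = 1768 \left(8 - 62\right) = 1768 \left(-54\right) = -95472$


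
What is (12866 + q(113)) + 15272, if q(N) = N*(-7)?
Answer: 27347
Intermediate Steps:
q(N) = -7*N
(12866 + q(113)) + 15272 = (12866 - 7*113) + 15272 = (12866 - 791) + 15272 = 12075 + 15272 = 27347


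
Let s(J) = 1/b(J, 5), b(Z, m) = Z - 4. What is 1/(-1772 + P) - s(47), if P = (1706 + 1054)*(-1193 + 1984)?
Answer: -2181345/93799684 ≈ -0.023255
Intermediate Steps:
P = 2183160 (P = 2760*791 = 2183160)
b(Z, m) = -4 + Z
s(J) = 1/(-4 + J)
1/(-1772 + P) - s(47) = 1/(-1772 + 2183160) - 1/(-4 + 47) = 1/2181388 - 1/43 = -2181345/93799684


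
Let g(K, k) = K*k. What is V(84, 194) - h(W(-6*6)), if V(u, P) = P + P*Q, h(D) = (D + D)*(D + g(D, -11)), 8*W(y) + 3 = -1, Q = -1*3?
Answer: -383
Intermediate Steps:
Q = -3
W(y) = -½ (W(y) = -3/8 + (⅛)*(-1) = -3/8 - ⅛ = -½)
h(D) = -20*D² (h(D) = (D + D)*(D + D*(-11)) = (2*D)*(D - 11*D) = (2*D)*(-10*D) = -20*D²)
V(u, P) = -2*P (V(u, P) = P + P*(-3) = P - 3*P = -2*P)
V(84, 194) - h(W(-6*6)) = -2*194 - (-20)*(-½)² = -388 - (-20)/4 = -388 - 1*(-5) = -388 + 5 = -383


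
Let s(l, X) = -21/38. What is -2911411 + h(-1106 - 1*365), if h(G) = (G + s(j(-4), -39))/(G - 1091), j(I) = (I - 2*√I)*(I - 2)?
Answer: -283443273397/97356 ≈ -2.9114e+6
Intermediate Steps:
j(I) = (-2 + I)*(I - 2*√I) (j(I) = (I - 2*√I)*(-2 + I) = (-2 + I)*(I - 2*√I))
s(l, X) = -21/38 (s(l, X) = -21*1/38 = -21/38)
h(G) = (-21/38 + G)/(-1091 + G) (h(G) = (G - 21/38)/(G - 1091) = (-21/38 + G)/(-1091 + G))
-2911411 + h(-1106 - 1*365) = -2911411 + (-21/38 + (-1106 - 1*365))/(-1091 + (-1106 - 1*365)) = -2911411 + (-21/38 + (-1106 - 365))/(-1091 + (-1106 - 365)) = -2911411 + (-21/38 - 1471)/(-1091 - 1471) = -2911411 - 55919/38/(-2562) = -2911411 - 1/2562*(-55919/38) = -2911411 + 55919/97356 = -283443273397/97356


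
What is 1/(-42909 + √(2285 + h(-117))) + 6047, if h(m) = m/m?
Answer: 3711205128952/613726665 - √254/613726665 ≈ 6047.0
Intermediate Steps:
h(m) = 1
1/(-42909 + √(2285 + h(-117))) + 6047 = 1/(-42909 + √(2285 + 1)) + 6047 = 1/(-42909 + √2286) + 6047 = 1/(-42909 + 3*√254) + 6047 = 6047 + 1/(-42909 + 3*√254)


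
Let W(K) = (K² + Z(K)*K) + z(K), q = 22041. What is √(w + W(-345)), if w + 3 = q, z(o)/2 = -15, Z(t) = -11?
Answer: 18*√447 ≈ 380.56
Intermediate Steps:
z(o) = -30 (z(o) = 2*(-15) = -30)
w = 22038 (w = -3 + 22041 = 22038)
W(K) = -30 + K² - 11*K (W(K) = (K² - 11*K) - 30 = -30 + K² - 11*K)
√(w + W(-345)) = √(22038 + (-30 + (-345)² - 11*(-345))) = √(22038 + (-30 + 119025 + 3795)) = √(22038 + 122790) = √144828 = 18*√447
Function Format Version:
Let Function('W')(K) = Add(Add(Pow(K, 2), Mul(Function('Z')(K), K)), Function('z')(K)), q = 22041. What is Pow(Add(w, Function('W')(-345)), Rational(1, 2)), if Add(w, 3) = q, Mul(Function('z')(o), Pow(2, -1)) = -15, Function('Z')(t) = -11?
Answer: Mul(18, Pow(447, Rational(1, 2))) ≈ 380.56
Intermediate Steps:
Function('z')(o) = -30 (Function('z')(o) = Mul(2, -15) = -30)
w = 22038 (w = Add(-3, 22041) = 22038)
Function('W')(K) = Add(-30, Pow(K, 2), Mul(-11, K)) (Function('W')(K) = Add(Add(Pow(K, 2), Mul(-11, K)), -30) = Add(-30, Pow(K, 2), Mul(-11, K)))
Pow(Add(w, Function('W')(-345)), Rational(1, 2)) = Pow(Add(22038, Add(-30, Pow(-345, 2), Mul(-11, -345))), Rational(1, 2)) = Pow(Add(22038, Add(-30, 119025, 3795)), Rational(1, 2)) = Pow(Add(22038, 122790), Rational(1, 2)) = Pow(144828, Rational(1, 2)) = Mul(18, Pow(447, Rational(1, 2)))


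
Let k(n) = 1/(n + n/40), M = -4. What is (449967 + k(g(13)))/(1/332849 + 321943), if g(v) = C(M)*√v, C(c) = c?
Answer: 49923688661/35719468536 - 1664245*√13/28557715094532 ≈ 1.3977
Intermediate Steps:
g(v) = -4*√v
k(n) = 40/(41*n) (k(n) = 1/(n + n*(1/40)) = 1/(n + n/40) = 1/(41*n/40) = 40/(41*n))
(449967 + k(g(13)))/(1/332849 + 321943) = (449967 + 40/(41*((-4*√13))))/(1/332849 + 321943) = (449967 + 40*(-√13/52)/41)/(1/332849 + 321943) = (449967 - 10*√13/533)/(107158405608/332849) = (449967 - 10*√13/533)*(332849/107158405608) = 49923688661/35719468536 - 1664245*√13/28557715094532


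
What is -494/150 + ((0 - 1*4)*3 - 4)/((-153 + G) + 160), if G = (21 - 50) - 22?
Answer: -2417/825 ≈ -2.9297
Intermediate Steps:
G = -51 (G = -29 - 22 = -51)
-494/150 + ((0 - 1*4)*3 - 4)/((-153 + G) + 160) = -494/150 + ((0 - 1*4)*3 - 4)/((-153 - 51) + 160) = -494*1/150 + ((0 - 4)*3 - 4)/(-204 + 160) = -247/75 + (-4*3 - 4)/(-44) = -247/75 + (-12 - 4)*(-1/44) = -247/75 - 16*(-1/44) = -247/75 + 4/11 = -2417/825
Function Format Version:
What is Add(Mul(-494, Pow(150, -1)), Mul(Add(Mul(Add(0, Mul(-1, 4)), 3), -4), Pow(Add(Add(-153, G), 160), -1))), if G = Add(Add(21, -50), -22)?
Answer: Rational(-2417, 825) ≈ -2.9297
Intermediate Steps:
G = -51 (G = Add(-29, -22) = -51)
Add(Mul(-494, Pow(150, -1)), Mul(Add(Mul(Add(0, Mul(-1, 4)), 3), -4), Pow(Add(Add(-153, G), 160), -1))) = Add(Mul(-494, Pow(150, -1)), Mul(Add(Mul(Add(0, Mul(-1, 4)), 3), -4), Pow(Add(Add(-153, -51), 160), -1))) = Add(Mul(-494, Rational(1, 150)), Mul(Add(Mul(Add(0, -4), 3), -4), Pow(Add(-204, 160), -1))) = Add(Rational(-247, 75), Mul(Add(Mul(-4, 3), -4), Pow(-44, -1))) = Add(Rational(-247, 75), Mul(Add(-12, -4), Rational(-1, 44))) = Add(Rational(-247, 75), Mul(-16, Rational(-1, 44))) = Add(Rational(-247, 75), Rational(4, 11)) = Rational(-2417, 825)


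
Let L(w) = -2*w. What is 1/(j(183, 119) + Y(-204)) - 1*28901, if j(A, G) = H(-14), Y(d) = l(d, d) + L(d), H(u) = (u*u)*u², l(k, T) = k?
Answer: -1116156619/38620 ≈ -28901.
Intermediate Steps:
H(u) = u⁴ (H(u) = u²*u² = u⁴)
Y(d) = -d (Y(d) = d - 2*d = -d)
j(A, G) = 38416 (j(A, G) = (-14)⁴ = 38416)
1/(j(183, 119) + Y(-204)) - 1*28901 = 1/(38416 - 1*(-204)) - 1*28901 = 1/(38416 + 204) - 28901 = 1/38620 - 28901 = -1116156619/38620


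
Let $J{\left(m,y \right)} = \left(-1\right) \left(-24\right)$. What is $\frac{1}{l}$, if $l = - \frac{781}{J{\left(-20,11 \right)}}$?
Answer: $- \frac{24}{781} \approx -0.03073$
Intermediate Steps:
$J{\left(m,y \right)} = 24$
$l = - \frac{781}{24} \approx -32.542$
$\frac{1}{l} = \frac{1}{- \frac{781}{24}} = - \frac{24}{781}$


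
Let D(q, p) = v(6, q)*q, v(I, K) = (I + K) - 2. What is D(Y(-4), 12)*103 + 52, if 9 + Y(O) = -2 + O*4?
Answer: 64015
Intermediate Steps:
Y(O) = -11 + 4*O (Y(O) = -9 + (-2 + O*4) = -9 + (-2 + 4*O) = -11 + 4*O)
v(I, K) = -2 + I + K
D(q, p) = q*(4 + q) (D(q, p) = (-2 + 6 + q)*q = (4 + q)*q = q*(4 + q))
D(Y(-4), 12)*103 + 52 = ((-11 + 4*(-4))*(4 + (-11 + 4*(-4))))*103 + 52 = ((-11 - 16)*(4 + (-11 - 16)))*103 + 52 = -27*(4 - 27)*103 + 52 = -27*(-23)*103 + 52 = 621*103 + 52 = 63963 + 52 = 64015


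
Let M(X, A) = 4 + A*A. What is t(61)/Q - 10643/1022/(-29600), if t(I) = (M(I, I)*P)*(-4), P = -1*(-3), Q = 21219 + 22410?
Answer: -450588098851/439943201600 ≈ -1.0242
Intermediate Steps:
Q = 43629
P = 3
M(X, A) = 4 + A²
t(I) = -48 - 12*I² (t(I) = ((4 + I²)*3)*(-4) = (12 + 3*I²)*(-4) = -48 - 12*I²)
t(61)/Q - 10643/1022/(-29600) = (-48 - 12*61²)/43629 - 10643/1022/(-29600) = (-48 - 12*3721)*(1/43629) - 10643*1/1022*(-1/29600) = (-48 - 44652)*(1/43629) - 10643/1022*(-1/29600) = -44700*1/43629 + 10643/30251200 = -14900/14543 + 10643/30251200 = -450588098851/439943201600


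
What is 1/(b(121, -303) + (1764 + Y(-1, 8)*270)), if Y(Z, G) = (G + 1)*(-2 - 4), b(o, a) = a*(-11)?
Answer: -1/9483 ≈ -0.00010545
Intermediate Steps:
b(o, a) = -11*a
Y(Z, G) = -6 - 6*G (Y(Z, G) = (1 + G)*(-6) = -6 - 6*G)
1/(b(121, -303) + (1764 + Y(-1, 8)*270)) = 1/(-11*(-303) + (1764 + (-6 - 6*8)*270)) = 1/(3333 + (1764 + (-6 - 48)*270)) = 1/(3333 + (1764 - 54*270)) = 1/(3333 + (1764 - 14580)) = 1/(3333 - 12816) = 1/(-9483) = -1/9483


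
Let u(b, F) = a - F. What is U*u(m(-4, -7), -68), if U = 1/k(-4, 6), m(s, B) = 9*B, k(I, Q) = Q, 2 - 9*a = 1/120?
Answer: 73679/6480 ≈ 11.370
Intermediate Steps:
a = 239/1080 (a = 2/9 - ⅑/120 = 2/9 - ⅑*1/120 = 2/9 - 1/1080 = 239/1080 ≈ 0.22130)
U = ⅙ (U = 1/6 = ⅙ ≈ 0.16667)
u(b, F) = 239/1080 - F
U*u(m(-4, -7), -68) = (239/1080 - 1*(-68))/6 = (239/1080 + 68)/6 = (⅙)*(73679/1080) = 73679/6480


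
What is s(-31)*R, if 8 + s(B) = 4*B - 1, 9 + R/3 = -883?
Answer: 355908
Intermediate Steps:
R = -2676 (R = -27 + 3*(-883) = -27 - 2649 = -2676)
s(B) = -9 + 4*B (s(B) = -8 + (4*B - 1) = -8 + (-1 + 4*B) = -9 + 4*B)
s(-31)*R = (-9 + 4*(-31))*(-2676) = (-9 - 124)*(-2676) = -133*(-2676) = 355908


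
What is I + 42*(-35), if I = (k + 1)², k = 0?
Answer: -1469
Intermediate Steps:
I = 1 (I = (0 + 1)² = 1² = 1)
I + 42*(-35) = 1 + 42*(-35) = 1 - 1470 = -1469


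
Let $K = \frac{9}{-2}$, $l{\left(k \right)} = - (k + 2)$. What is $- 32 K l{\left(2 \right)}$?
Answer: $-576$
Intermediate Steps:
$l{\left(k \right)} = -2 - k$ ($l{\left(k \right)} = - (2 + k) = -2 - k$)
$K = - \frac{9}{2}$ ($K = 9 \left(- \frac{1}{2}\right) = - \frac{9}{2} \approx -4.5$)
$- 32 K l{\left(2 \right)} = \left(-32\right) \left(- \frac{9}{2}\right) \left(-2 - 2\right) = 144 \left(-2 - 2\right) = 144 \left(-4\right) = -576$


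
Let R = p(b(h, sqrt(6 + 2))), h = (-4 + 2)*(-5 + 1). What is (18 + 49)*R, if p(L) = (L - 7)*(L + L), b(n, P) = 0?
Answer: 0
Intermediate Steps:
h = 8 (h = -2*(-4) = 8)
p(L) = 2*L*(-7 + L) (p(L) = (-7 + L)*(2*L) = 2*L*(-7 + L))
R = 0 (R = 2*0*(-7 + 0) = 2*0*(-7) = 0)
(18 + 49)*R = (18 + 49)*0 = 67*0 = 0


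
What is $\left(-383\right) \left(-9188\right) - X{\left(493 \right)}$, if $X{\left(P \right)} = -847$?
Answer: $3519851$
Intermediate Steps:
$\left(-383\right) \left(-9188\right) - X{\left(493 \right)} = \left(-383\right) \left(-9188\right) - -847 = 3519004 + 847 = 3519851$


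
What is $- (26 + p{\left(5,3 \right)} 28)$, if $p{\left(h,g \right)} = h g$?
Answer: $-446$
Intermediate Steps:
$p{\left(h,g \right)} = g h$
$- (26 + p{\left(5,3 \right)} 28) = - (26 + 3 \cdot 5 \cdot 28) = - (26 + 15 \cdot 28) = - (26 + 420) = \left(-1\right) 446 = -446$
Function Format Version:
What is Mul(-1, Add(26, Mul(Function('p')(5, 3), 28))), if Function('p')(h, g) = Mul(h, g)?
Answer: -446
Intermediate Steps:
Function('p')(h, g) = Mul(g, h)
Mul(-1, Add(26, Mul(Function('p')(5, 3), 28))) = Mul(-1, Add(26, Mul(Mul(3, 5), 28))) = Mul(-1, Add(26, Mul(15, 28))) = Mul(-1, Add(26, 420)) = Mul(-1, 446) = -446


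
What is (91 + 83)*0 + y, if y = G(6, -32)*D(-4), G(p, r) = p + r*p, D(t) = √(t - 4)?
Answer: -372*I*√2 ≈ -526.09*I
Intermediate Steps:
D(t) = √(-4 + t)
G(p, r) = p + p*r
y = -372*I*√2 (y = (6*(1 - 32))*√(-4 - 4) = (6*(-31))*√(-8) = -372*I*√2 ≈ -526.09*I)
(91 + 83)*0 + y = (91 + 83)*0 - 372*I*√2 = 174*0 - 372*I*√2 = 0 - 372*I*√2 = -372*I*√2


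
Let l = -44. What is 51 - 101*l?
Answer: 4495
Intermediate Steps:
51 - 101*l = 51 - 101*(-44) = 51 + 4444 = 4495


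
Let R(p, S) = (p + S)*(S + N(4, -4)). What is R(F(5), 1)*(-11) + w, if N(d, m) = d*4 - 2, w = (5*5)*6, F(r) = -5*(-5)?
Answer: -4140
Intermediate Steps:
F(r) = 25
w = 150 (w = 25*6 = 150)
N(d, m) = -2 + 4*d (N(d, m) = 4*d - 2 = -2 + 4*d)
R(p, S) = (14 + S)*(S + p) (R(p, S) = (p + S)*(S + (-2 + 4*4)) = (S + p)*(S + (-2 + 16)) = (S + p)*(S + 14) = (S + p)*(14 + S) = (14 + S)*(S + p))
R(F(5), 1)*(-11) + w = (1**2 + 14*1 + 14*25 + 1*25)*(-11) + 150 = (1 + 14 + 350 + 25)*(-11) + 150 = 390*(-11) + 150 = -4290 + 150 = -4140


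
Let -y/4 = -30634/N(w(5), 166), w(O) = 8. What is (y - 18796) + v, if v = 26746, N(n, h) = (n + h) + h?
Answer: 41552/5 ≈ 8310.4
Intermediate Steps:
N(n, h) = n + 2*h (N(n, h) = (h + n) + h = n + 2*h)
y = 1802/5 (y = -(-122536)/(8 + 2*166) = -(-122536)/(8 + 332) = -(-122536)/340 = -4*(-901/10) = 1802/5 ≈ 360.40)
(y - 18796) + v = (1802/5 - 18796) + 26746 = -92178/5 + 26746 = 41552/5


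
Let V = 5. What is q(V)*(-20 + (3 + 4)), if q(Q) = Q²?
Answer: -325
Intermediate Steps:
q(V)*(-20 + (3 + 4)) = 5²*(-20 + (3 + 4)) = 25*(-20 + 7) = 25*(-13) = -325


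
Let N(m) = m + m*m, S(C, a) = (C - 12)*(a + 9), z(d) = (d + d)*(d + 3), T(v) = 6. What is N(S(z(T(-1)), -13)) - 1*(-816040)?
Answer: 963112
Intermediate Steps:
z(d) = 2*d*(3 + d) (z(d) = (2*d)*(3 + d) = 2*d*(3 + d))
S(C, a) = (-12 + C)*(9 + a)
N(m) = m + m**2
N(S(z(T(-1)), -13)) - 1*(-816040) = (-108 - 12*(-13) + 9*(2*6*(3 + 6)) + (2*6*(3 + 6))*(-13))*(1 + (-108 - 12*(-13) + 9*(2*6*(3 + 6)) + (2*6*(3 + 6))*(-13))) - 1*(-816040) = (-108 + 156 + 9*(2*6*9) + (2*6*9)*(-13))*(1 + (-108 + 156 + 9*(2*6*9) + (2*6*9)*(-13))) + 816040 = (-108 + 156 + 9*108 + 108*(-13))*(1 + (-108 + 156 + 9*108 + 108*(-13))) + 816040 = (-108 + 156 + 972 - 1404)*(1 + (-108 + 156 + 972 - 1404)) + 816040 = -384*(1 - 384) + 816040 = -384*(-383) + 816040 = 147072 + 816040 = 963112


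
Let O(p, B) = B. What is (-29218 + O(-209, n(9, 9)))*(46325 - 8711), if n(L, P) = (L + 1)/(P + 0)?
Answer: -3296892176/3 ≈ -1.0990e+9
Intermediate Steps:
n(L, P) = (1 + L)/P
(-29218 + O(-209, n(9, 9)))*(46325 - 8711) = (-29218 + (1 + 9)/9)*(46325 - 8711) = (-29218 + (⅑)*10)*37614 = (-29218 + 10/9)*37614 = -262952/9*37614 = -3296892176/3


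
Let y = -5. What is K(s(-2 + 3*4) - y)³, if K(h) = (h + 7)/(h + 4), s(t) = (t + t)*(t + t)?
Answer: 69934528/68417929 ≈ 1.0222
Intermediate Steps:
s(t) = 4*t² (s(t) = (2*t)*(2*t) = 4*t²)
K(h) = (7 + h)/(4 + h)
K(s(-2 + 3*4) - y)³ = ((7 + (4*(-2 + 3*4)² - 1*(-5)))/(4 + (4*(-2 + 3*4)² - 1*(-5))))³ = ((7 + (4*(-2 + 12)² + 5))/(4 + (4*(-2 + 12)² + 5)))³ = ((7 + (4*10² + 5))/(4 + (4*10² + 5)))³ = ((7 + (4*100 + 5))/(4 + (4*100 + 5)))³ = ((7 + (400 + 5))/(4 + (400 + 5)))³ = ((7 + 405)/(4 + 405))³ = (412/409)³ = 69934528/68417929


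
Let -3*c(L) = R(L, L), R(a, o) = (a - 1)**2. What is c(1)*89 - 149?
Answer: -149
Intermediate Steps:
R(a, o) = (-1 + a)**2
c(L) = -(-1 + L)**2/3
c(1)*89 - 149 = -(-1 + 1)**2/3*89 - 149 = -1/3*0**2*89 - 149 = -1/3*0*89 - 149 = 0*89 - 149 = 0 - 149 = -149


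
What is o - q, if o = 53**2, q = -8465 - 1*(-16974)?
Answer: -5700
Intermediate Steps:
q = 8509 (q = -8465 + 16974 = 8509)
o = 2809
o - q = 2809 - 1*8509 = 2809 - 8509 = -5700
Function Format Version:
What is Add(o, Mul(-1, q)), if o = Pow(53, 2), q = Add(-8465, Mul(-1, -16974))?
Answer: -5700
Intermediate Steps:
q = 8509 (q = Add(-8465, 16974) = 8509)
o = 2809
Add(o, Mul(-1, q)) = Add(2809, Mul(-1, 8509)) = Add(2809, -8509) = -5700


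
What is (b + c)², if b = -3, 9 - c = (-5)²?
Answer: 361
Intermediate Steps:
c = -16 (c = 9 - 1*(-5)² = 9 - 1*25 = 9 - 25 = -16)
(b + c)² = (-3 - 16)² = (-19)² = 361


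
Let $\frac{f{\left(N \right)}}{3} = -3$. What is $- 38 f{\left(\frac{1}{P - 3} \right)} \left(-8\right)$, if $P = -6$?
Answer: $-2736$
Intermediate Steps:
$f{\left(N \right)} = -9$ ($f{\left(N \right)} = 3 \left(-3\right) = -9$)
$- 38 f{\left(\frac{1}{P - 3} \right)} \left(-8\right) = \left(-38\right) \left(-9\right) \left(-8\right) = 342 \left(-8\right) = -2736$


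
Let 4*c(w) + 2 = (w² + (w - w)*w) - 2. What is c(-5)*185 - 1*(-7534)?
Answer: 34021/4 ≈ 8505.3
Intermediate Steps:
c(w) = -1 + w²/4 (c(w) = -½ + ((w² + (w - w)*w) - 2)/4 = -½ + ((w² + 0*w) - 2)/4 = -½ + ((w² + 0) - 2)/4 = -½ + (w² - 2)/4 = -½ + (-2 + w²)/4 = -½ + (-½ + w²/4) = -1 + w²/4)
c(-5)*185 - 1*(-7534) = (-1 + (¼)*(-5)²)*185 - 1*(-7534) = (-1 + (¼)*25)*185 + 7534 = (-1 + 25/4)*185 + 7534 = (21/4)*185 + 7534 = 3885/4 + 7534 = 34021/4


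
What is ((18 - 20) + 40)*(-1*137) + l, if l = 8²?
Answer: -5142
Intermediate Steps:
l = 64
((18 - 20) + 40)*(-1*137) + l = ((18 - 20) + 40)*(-1*137) + 64 = (-2 + 40)*(-137) + 64 = 38*(-137) + 64 = -5206 + 64 = -5142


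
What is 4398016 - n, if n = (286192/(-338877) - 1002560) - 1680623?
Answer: 2399655759715/338877 ≈ 7.0812e+6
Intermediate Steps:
n = -909269291683/338877 (n = (286192*(-1/338877) - 1002560) - 1680623 = (-286192/338877 - 1002560) - 1680623 = -339744811312/338877 - 1680623 = -909269291683/338877 ≈ -2.6832e+6)
4398016 - n = 4398016 - 1*(-909269291683/338877) = 4398016 + 909269291683/338877 = 2399655759715/338877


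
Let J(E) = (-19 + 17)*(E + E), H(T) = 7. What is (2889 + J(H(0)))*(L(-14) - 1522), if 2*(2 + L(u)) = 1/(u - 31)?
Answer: -392417621/90 ≈ -4.3602e+6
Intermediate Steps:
L(u) = -2 + 1/(2*(-31 + u)) (L(u) = -2 + 1/(2*(u - 31)) = -2 + 1/(2*(-31 + u)))
J(E) = -4*E
(2889 + J(H(0)))*(L(-14) - 1522) = (2889 - 4*7)*((125 - 4*(-14))/(2*(-31 - 14)) - 1522) = (2889 - 28)*((1/2)*(125 + 56)/(-45) - 1522) = 2861*((1/2)*(-1/45)*181 - 1522) = 2861*(-181/90 - 1522) = 2861*(-137161/90) = -392417621/90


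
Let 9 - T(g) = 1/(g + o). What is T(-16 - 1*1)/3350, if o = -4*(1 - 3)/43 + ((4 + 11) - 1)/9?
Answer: 26766/9890875 ≈ 0.0027061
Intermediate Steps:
o = 674/387 (o = -4*(-2)*(1/43) + (15 - 1)*(1/9) = 8*(1/43) + 14*(1/9) = 8/43 + 14/9 = 674/387 ≈ 1.7416)
T(g) = 9 - 1/(674/387 + g) (T(g) = 9 - 1/(g + 674/387) = 9 - 1/(674/387 + g))
T(-16 - 1*1)/3350 = (9*(631 + 387*(-16 - 1*1))/(674 + 387*(-16 - 1*1)))/3350 = (9*(631 + 387*(-16 - 1))/(674 + 387*(-16 - 1)))*(1/3350) = (9*(631 + 387*(-17))/(674 + 387*(-17)))*(1/3350) = (9*(631 - 6579)/(674 - 6579))*(1/3350) = (9*(-5948)/(-5905))*(1/3350) = (9*(-1/5905)*(-5948))*(1/3350) = (53532/5905)*(1/3350) = 26766/9890875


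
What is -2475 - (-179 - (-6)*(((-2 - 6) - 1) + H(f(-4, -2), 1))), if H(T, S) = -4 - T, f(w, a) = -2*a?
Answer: -2194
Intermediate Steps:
-2475 - (-179 - (-6)*(((-2 - 6) - 1) + H(f(-4, -2), 1))) = -2475 - (-179 - (-6)*(((-2 - 6) - 1) + (-4 - (-2)*(-2)))) = -2475 - (-179 - (-6)*((-8 - 1) + (-4 - 1*4))) = -2475 - (-179 - (-6)*(-9 + (-4 - 4))) = -2475 - (-179 - (-6)*(-9 - 8)) = -2475 - (-179 - (-6)*(-17)) = -2475 - (-179 - 1*102) = -2475 - (-179 - 102) = -2475 - 1*(-281) = -2475 + 281 = -2194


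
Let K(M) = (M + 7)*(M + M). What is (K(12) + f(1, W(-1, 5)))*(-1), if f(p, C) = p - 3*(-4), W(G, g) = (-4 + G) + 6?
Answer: -469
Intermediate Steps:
W(G, g) = 2 + G
f(p, C) = 12 + p (f(p, C) = p + 12 = 12 + p)
K(M) = 2*M*(7 + M) (K(M) = (7 + M)*(2*M) = 2*M*(7 + M))
(K(12) + f(1, W(-1, 5)))*(-1) = (2*12*(7 + 12) + (12 + 1))*(-1) = (2*12*19 + 13)*(-1) = (456 + 13)*(-1) = 469*(-1) = -469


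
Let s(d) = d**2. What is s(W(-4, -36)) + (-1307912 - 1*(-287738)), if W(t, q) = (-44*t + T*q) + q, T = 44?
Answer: 1064962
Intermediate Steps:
W(t, q) = -44*t + 45*q (W(t, q) = (-44*t + 44*q) + q = -44*t + 45*q)
s(W(-4, -36)) + (-1307912 - 1*(-287738)) = (-44*(-4) + 45*(-36))**2 + (-1307912 - 1*(-287738)) = (176 - 1620)**2 + (-1307912 + 287738) = (-1444)**2 - 1020174 = 2085136 - 1020174 = 1064962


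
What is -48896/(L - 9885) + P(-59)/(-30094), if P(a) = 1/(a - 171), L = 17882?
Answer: -338439523523/55352195140 ≈ -6.1143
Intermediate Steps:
P(a) = 1/(-171 + a)
-48896/(L - 9885) + P(-59)/(-30094) = -48896/(17882 - 9885) + 1/(-171 - 59*(-30094)) = -48896/7997 - 1/30094/(-230) = -48896*1/7997 - 1/230*(-1/30094) = -48896/7997 + 1/6921620 = -338439523523/55352195140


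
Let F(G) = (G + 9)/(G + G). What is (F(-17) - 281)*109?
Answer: -520257/17 ≈ -30603.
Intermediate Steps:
F(G) = (9 + G)/(2*G) (F(G) = (9 + G)/((2*G)) = (9 + G)*(1/(2*G)) = (9 + G)/(2*G))
(F(-17) - 281)*109 = ((1/2)*(9 - 17)/(-17) - 281)*109 = ((1/2)*(-1/17)*(-8) - 281)*109 = (4/17 - 281)*109 = -4773/17*109 = -520257/17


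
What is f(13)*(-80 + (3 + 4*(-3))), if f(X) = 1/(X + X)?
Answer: -89/26 ≈ -3.4231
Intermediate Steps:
f(X) = 1/(2*X)
f(13)*(-80 + (3 + 4*(-3))) = ((1/2)/13)*(-80 + (3 + 4*(-3))) = ((1/2)*(1/13))*(-80 + (3 - 12)) = (-80 - 9)/26 = (1/26)*(-89) = -89/26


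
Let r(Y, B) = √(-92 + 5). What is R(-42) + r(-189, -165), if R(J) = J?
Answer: -42 + I*√87 ≈ -42.0 + 9.3274*I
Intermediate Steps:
r(Y, B) = I*√87 (r(Y, B) = √(-87) = I*√87)
R(-42) + r(-189, -165) = -42 + I*√87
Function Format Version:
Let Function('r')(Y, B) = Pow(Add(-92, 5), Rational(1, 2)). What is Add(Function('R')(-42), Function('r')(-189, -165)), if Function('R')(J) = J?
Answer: Add(-42, Mul(I, Pow(87, Rational(1, 2)))) ≈ Add(-42.000, Mul(9.3274, I))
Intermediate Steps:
Function('r')(Y, B) = Mul(I, Pow(87, Rational(1, 2))) (Function('r')(Y, B) = Pow(-87, Rational(1, 2)) = Mul(I, Pow(87, Rational(1, 2))))
Add(Function('R')(-42), Function('r')(-189, -165)) = Add(-42, Mul(I, Pow(87, Rational(1, 2))))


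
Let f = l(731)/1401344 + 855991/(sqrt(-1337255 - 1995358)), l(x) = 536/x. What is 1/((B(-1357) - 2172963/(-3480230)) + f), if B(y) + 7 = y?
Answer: -1334792946966096686549417343908464320/2035078496831924899115400267266427417133 + 251467979294937655539626012569600*I*sqrt(3332613)/2035078496831924899115400267266427417133 ≈ -0.00065589 + 0.00022558*I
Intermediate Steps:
B(y) = -7 + y
f = 67/128047808 - 855991*I*sqrt(3332613)/3332613 (f = (536/731)/1401344 + 855991/(sqrt(-1337255 - 1995358)) = (536*(1/731))*(1/1401344) + 855991/(sqrt(-3332613)) = (536/731)*(1/1401344) + 855991/((I*sqrt(3332613))) = 67/128047808 + 855991*(-I*sqrt(3332613)/3332613) = 67/128047808 - 855991*I*sqrt(3332613)/3332613 ≈ 5.2324e-7 - 468.9*I)
1/((B(-1357) - 2172963/(-3480230)) + f) = 1/(((-7 - 1357) - 2172963/(-3480230)) + (67/128047808 - 855991*I*sqrt(3332613)/3332613)) = 1/((-1364 - 2172963*(-1/3480230)) + (67/128047808 - 855991*I*sqrt(3332613)/3332613)) = 1/((-1364 + 167151/267710) + (67/128047808 - 855991*I*sqrt(3332613)/3332613)) = 1/(-364989289/267710 + (67/128047808 - 855991*I*sqrt(3332613)/3332613)) = 1/(-23368039190995971/17139839339840 - 855991*I*sqrt(3332613)/3332613)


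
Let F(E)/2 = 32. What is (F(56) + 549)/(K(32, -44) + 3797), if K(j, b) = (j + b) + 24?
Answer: 613/3809 ≈ 0.16093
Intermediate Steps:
K(j, b) = 24 + b + j (K(j, b) = (b + j) + 24 = 24 + b + j)
F(E) = 64 (F(E) = 2*32 = 64)
(F(56) + 549)/(K(32, -44) + 3797) = (64 + 549)/((24 - 44 + 32) + 3797) = 613/(12 + 3797) = 613/3809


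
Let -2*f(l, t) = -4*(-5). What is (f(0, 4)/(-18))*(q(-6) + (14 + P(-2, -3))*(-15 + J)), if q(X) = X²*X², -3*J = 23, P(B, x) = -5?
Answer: 1820/3 ≈ 606.67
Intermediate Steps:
J = -23/3 (J = -⅓*23 = -23/3 ≈ -7.6667)
q(X) = X⁴
f(l, t) = -10 (f(l, t) = -(-2)*(-5) = -½*20 = -10)
(f(0, 4)/(-18))*(q(-6) + (14 + P(-2, -3))*(-15 + J)) = (-10/(-18))*((-6)⁴ + (14 - 5)*(-15 - 23/3)) = (-10*(-1/18))*(1296 + 9*(-68/3)) = 5*(1296 - 204)/9 = (5/9)*1092 = 1820/3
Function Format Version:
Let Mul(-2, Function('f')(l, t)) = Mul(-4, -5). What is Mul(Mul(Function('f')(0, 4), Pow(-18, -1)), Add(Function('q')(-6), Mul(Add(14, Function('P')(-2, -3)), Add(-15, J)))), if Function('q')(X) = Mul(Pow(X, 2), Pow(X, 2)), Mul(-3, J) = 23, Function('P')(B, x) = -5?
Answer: Rational(1820, 3) ≈ 606.67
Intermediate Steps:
J = Rational(-23, 3) (J = Mul(Rational(-1, 3), 23) = Rational(-23, 3) ≈ -7.6667)
Function('q')(X) = Pow(X, 4)
Function('f')(l, t) = -10 (Function('f')(l, t) = Mul(Rational(-1, 2), Mul(-4, -5)) = Mul(Rational(-1, 2), 20) = -10)
Mul(Mul(Function('f')(0, 4), Pow(-18, -1)), Add(Function('q')(-6), Mul(Add(14, Function('P')(-2, -3)), Add(-15, J)))) = Mul(Mul(-10, Pow(-18, -1)), Add(Pow(-6, 4), Mul(Add(14, -5), Add(-15, Rational(-23, 3))))) = Mul(Mul(-10, Rational(-1, 18)), Add(1296, Mul(9, Rational(-68, 3)))) = Mul(Rational(5, 9), Add(1296, -204)) = Mul(Rational(5, 9), 1092) = Rational(1820, 3)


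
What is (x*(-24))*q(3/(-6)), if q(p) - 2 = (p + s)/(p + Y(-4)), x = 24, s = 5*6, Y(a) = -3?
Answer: 25920/7 ≈ 3702.9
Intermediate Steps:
s = 30
q(p) = 2 + (30 + p)/(-3 + p) (q(p) = 2 + (p + 30)/(p - 3) = 2 + (30 + p)/(-3 + p))
(x*(-24))*q(3/(-6)) = (24*(-24))*(3*(8 + 3/(-6))/(-3 + 3/(-6))) = -1728*(8 + 3*(-⅙))/(-3 + 3*(-⅙)) = -1728*(8 - ½)/(-3 - ½) = -1728*15/((-7/2)*2) = -1728*(-2)*15/(7*2) = -576*(-45/7) = 25920/7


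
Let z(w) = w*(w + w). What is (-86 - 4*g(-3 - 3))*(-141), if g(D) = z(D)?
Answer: 52734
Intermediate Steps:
z(w) = 2*w² (z(w) = w*(2*w) = 2*w²)
g(D) = 2*D²
(-86 - 4*g(-3 - 3))*(-141) = (-86 - 8*(-3 - 3)²)*(-141) = (-86 - 8*(-6)²)*(-141) = (-86 - 8*36)*(-141) = (-86 - 4*72)*(-141) = (-86 - 288)*(-141) = -374*(-141) = 52734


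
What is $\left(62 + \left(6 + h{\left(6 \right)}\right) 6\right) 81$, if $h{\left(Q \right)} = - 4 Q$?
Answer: $-3726$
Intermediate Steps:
$\left(62 + \left(6 + h{\left(6 \right)}\right) 6\right) 81 = \left(62 + \left(6 - 24\right) 6\right) 81 = \left(62 - 108\right) 81 = \left(-46\right) 81 = -3726$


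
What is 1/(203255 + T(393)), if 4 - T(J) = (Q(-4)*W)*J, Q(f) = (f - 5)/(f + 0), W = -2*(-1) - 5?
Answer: 4/823647 ≈ 4.8564e-6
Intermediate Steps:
W = -3 (W = 2 - 5 = -3)
Q(f) = (-5 + f)/f
T(J) = 4 + 27*J/4 (T(J) = 4 - ((-5 - 4)/(-4))*(-3)*J = 4 - -¼*(-9)*(-3)*J = 4 - (9/4)*(-3)*J = 4 - (-27)*J/4 = 4 + 27*J/4)
1/(203255 + T(393)) = 1/(203255 + (4 + (27/4)*393)) = 1/(203255 + (4 + 10611/4)) = 1/(203255 + 10627/4) = 1/(823647/4) = 4/823647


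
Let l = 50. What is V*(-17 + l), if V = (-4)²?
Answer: 528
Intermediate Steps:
V = 16
V*(-17 + l) = 16*(-17 + 50) = 16*33 = 528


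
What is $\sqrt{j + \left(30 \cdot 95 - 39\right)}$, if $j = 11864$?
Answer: $5 \sqrt{587} \approx 121.14$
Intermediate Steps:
$\sqrt{j + \left(30 \cdot 95 - 39\right)} = \sqrt{11864 + \left(30 \cdot 95 - 39\right)} = \sqrt{11864 + \left(2850 - 39\right)} = \sqrt{11864 + 2811} = \sqrt{14675} = 5 \sqrt{587}$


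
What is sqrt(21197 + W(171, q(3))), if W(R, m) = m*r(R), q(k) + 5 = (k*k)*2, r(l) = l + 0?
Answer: 2*sqrt(5855) ≈ 153.04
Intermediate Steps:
r(l) = l
q(k) = -5 + 2*k**2 (q(k) = -5 + (k*k)*2 = -5 + k**2*2 = -5 + 2*k**2)
W(R, m) = R*m (W(R, m) = m*R = R*m)
sqrt(21197 + W(171, q(3))) = sqrt(21197 + 171*(-5 + 2*3**2)) = sqrt(21197 + 171*(-5 + 2*9)) = sqrt(21197 + 171*(-5 + 18)) = sqrt(21197 + 171*13) = sqrt(21197 + 2223) = sqrt(23420) = 2*sqrt(5855)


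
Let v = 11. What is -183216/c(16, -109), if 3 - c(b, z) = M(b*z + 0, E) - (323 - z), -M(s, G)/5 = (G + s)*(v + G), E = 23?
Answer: 183216/292135 ≈ 0.62716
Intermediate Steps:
M(s, G) = -5*(11 + G)*(G + s) (M(s, G) = -5*(G + s)*(11 + G) = -5*(11 + G)*(G + s))
c(b, z) = 4236 - z + 170*b*z (c(b, z) = 3 - ((-55*23 - 55*(b*z + 0) - 5*23² - 5*23*(b*z + 0)) - (323 - z)) = 3 - ((-1265 - 55*b*z - 5*529 - 5*23*b*z) + (-323 + z)) = 3 - ((-1265 - 55*b*z - 2645 - 115*b*z) + (-323 + z)) = 3 - ((-3910 - 170*b*z) + (-323 + z)) = 3 - (-4233 + z - 170*b*z) = 3 + (4233 - z + 170*b*z) = 4236 - z + 170*b*z)
-183216/c(16, -109) = -183216/(4236 - 1*(-109) + 170*16*(-109)) = -183216/(4236 + 109 - 296480) = -183216/(-292135) = -183216*(-1/292135) = 183216/292135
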